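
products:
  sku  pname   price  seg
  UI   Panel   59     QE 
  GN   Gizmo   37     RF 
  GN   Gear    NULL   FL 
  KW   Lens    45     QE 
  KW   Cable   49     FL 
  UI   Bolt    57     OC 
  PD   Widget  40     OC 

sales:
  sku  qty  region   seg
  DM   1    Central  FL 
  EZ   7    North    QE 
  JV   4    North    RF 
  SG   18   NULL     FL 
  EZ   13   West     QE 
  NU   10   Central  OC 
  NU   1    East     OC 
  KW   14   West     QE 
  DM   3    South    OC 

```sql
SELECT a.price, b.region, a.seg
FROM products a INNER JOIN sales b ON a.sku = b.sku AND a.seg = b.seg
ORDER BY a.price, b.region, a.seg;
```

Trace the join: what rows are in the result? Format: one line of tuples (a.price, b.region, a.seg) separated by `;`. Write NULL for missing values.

INNER JOIN keeps only pairs where the ON condition holds.
Matching on a.sku = b.sku AND a.seg = b.seg.
- sku=UI, seg=QE: no matching b row, dropped.
- sku=GN, seg=RF: no matching b row, dropped.
- sku=GN, seg=FL: no matching b row, dropped.
- sku=KW, seg=QE: 1 matching b row(s), so 1 row(s) emitted.
- sku=KW, seg=FL: no matching b row, dropped.
- sku=UI, seg=OC: no matching b row, dropped.
- sku=PD, seg=OC: no matching b row, dropped.
After projecting and ordering:
a.price | b.region | a.seg
45 | West | QE

(45, West, QE)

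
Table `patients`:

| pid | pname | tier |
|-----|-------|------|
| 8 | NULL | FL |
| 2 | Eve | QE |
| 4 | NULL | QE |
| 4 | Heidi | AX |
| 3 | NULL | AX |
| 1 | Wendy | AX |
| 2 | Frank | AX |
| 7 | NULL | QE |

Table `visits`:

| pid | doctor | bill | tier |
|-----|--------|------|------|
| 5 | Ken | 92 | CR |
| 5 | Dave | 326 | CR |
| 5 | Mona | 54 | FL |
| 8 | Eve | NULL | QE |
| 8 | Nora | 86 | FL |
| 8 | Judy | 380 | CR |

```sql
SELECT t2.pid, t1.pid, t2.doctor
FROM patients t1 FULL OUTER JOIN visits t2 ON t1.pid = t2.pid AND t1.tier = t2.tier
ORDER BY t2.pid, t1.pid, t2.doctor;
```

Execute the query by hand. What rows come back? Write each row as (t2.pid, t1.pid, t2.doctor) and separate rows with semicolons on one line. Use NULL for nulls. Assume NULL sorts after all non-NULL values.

FULL OUTER JOIN keeps every row from both sides; unmatched rows get NULL for the other side's columns.
Matching on t1.pid = t2.pid AND t1.tier = t2.tier.
- t1 row (pid=8, tier=FL): matches 1 t2 row(s) → 1 output row(s).
- t1 row (pid=2, tier=QE): no match → kept, t2 columns NULL.
- t1 row (pid=4, tier=QE): no match → kept, t2 columns NULL.
- t1 row (pid=4, tier=AX): no match → kept, t2 columns NULL.
- t1 row (pid=3, tier=AX): no match → kept, t2 columns NULL.
- t1 row (pid=1, tier=AX): no match → kept, t2 columns NULL.
- t1 row (pid=2, tier=AX): no match → kept, t2 columns NULL.
- t1 row (pid=7, tier=QE): no match → kept, t2 columns NULL.
- 5 row(s) from t2 found no t1 partner → padded with NULL.

(5, NULL, Dave); (5, NULL, Ken); (5, NULL, Mona); (8, 8, Nora); (8, NULL, Eve); (8, NULL, Judy); (NULL, 1, NULL); (NULL, 2, NULL); (NULL, 2, NULL); (NULL, 3, NULL); (NULL, 4, NULL); (NULL, 4, NULL); (NULL, 7, NULL)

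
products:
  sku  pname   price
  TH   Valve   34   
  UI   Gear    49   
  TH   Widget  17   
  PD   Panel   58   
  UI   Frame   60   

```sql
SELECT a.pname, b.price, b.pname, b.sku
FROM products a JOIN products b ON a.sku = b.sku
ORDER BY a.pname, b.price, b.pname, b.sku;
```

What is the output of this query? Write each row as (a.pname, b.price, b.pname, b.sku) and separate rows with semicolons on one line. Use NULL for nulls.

(Frame, 49, Gear, UI); (Frame, 60, Frame, UI); (Gear, 49, Gear, UI); (Gear, 60, Frame, UI); (Panel, 58, Panel, PD); (Valve, 17, Widget, TH); (Valve, 34, Valve, TH); (Widget, 17, Widget, TH); (Widget, 34, Valve, TH)

INNER JOIN keeps only pairs where the ON condition holds.
Matching on a.sku = b.sku.
- a[0] sku=TH → 2 match(es) in b → 2 row(s).
- a[1] sku=UI → 2 match(es) in b → 2 row(s).
- a[2] sku=TH → 2 match(es) in b → 2 row(s).
- a[3] sku=PD → 1 match(es) in b → 1 row(s).
- a[4] sku=UI → 2 match(es) in b → 2 row(s).
After projecting and ordering:
a.pname | b.price | b.pname | b.sku
Frame | 49 | Gear | UI
Frame | 60 | Frame | UI
Gear | 49 | Gear | UI
Gear | 60 | Frame | UI
Panel | 58 | Panel | PD
Valve | 17 | Widget | TH
Valve | 34 | Valve | TH
Widget | 17 | Widget | TH
Widget | 34 | Valve | TH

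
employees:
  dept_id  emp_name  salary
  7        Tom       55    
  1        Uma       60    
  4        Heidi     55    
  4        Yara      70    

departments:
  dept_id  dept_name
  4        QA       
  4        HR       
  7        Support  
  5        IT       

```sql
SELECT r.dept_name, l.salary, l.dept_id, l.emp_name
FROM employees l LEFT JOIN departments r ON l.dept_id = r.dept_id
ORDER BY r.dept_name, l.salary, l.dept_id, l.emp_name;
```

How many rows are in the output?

6

LEFT JOIN keeps every row from `employees`; unmatched rows get NULL for `departments`'s columns.
Matching on l.dept_id = r.dept_id.
Matched pairs: 5; unmatched l rows kept: 1.
Total: 5 matched + 1 padded = 6 rows.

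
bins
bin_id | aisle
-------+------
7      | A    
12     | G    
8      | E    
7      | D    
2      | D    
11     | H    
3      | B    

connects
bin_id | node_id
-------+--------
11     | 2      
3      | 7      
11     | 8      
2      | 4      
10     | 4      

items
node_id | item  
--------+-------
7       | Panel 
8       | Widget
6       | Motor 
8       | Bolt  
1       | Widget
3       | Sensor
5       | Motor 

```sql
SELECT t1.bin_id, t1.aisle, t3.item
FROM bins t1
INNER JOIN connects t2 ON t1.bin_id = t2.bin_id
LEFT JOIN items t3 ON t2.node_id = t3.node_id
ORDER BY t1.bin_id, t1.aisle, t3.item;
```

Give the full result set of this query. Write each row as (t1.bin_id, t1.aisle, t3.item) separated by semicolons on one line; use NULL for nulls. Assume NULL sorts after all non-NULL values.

Step 1 — t1 INNER JOIN t2 on bin_id → 4 row(s).
Then LEFT JOIN `items t3` on node_id: each of those 4 rows is kept; rows whose t2.node_id has no match in t3 get NULL for t3's columns.

(2, D, NULL); (3, B, Panel); (11, H, Bolt); (11, H, Widget); (11, H, NULL)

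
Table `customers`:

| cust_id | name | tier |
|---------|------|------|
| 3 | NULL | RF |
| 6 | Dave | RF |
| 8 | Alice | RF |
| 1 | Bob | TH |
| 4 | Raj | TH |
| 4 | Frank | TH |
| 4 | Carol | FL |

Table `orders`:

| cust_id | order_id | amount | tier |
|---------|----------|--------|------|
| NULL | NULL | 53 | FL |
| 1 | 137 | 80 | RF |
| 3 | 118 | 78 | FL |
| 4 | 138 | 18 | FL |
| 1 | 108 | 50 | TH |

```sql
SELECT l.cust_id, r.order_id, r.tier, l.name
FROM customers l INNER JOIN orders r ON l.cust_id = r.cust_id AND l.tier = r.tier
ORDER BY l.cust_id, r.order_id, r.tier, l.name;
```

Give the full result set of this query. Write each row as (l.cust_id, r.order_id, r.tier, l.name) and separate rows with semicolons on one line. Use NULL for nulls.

(1, 108, TH, Bob); (4, 138, FL, Carol)

INNER JOIN keeps only pairs where the ON condition holds.
Matching on l.cust_id = r.cust_id AND l.tier = r.tier. A NULL in a compared column never satisfies the condition.
- cust_id=3, tier=RF: no matching r row, dropped.
- cust_id=6, tier=RF: no matching r row, dropped.
- cust_id=8, tier=RF: no matching r row, dropped.
- cust_id=1, tier=TH: 1 matching r row(s), so 1 row(s) emitted.
- cust_id=4, tier=TH: no matching r row, dropped.
- cust_id=4, tier=TH: no matching r row, dropped.
- cust_id=4, tier=FL: 1 matching r row(s), so 1 row(s) emitted.
After projecting and ordering:
l.cust_id | r.order_id | r.tier | l.name
1 | 108 | TH | Bob
4 | 138 | FL | Carol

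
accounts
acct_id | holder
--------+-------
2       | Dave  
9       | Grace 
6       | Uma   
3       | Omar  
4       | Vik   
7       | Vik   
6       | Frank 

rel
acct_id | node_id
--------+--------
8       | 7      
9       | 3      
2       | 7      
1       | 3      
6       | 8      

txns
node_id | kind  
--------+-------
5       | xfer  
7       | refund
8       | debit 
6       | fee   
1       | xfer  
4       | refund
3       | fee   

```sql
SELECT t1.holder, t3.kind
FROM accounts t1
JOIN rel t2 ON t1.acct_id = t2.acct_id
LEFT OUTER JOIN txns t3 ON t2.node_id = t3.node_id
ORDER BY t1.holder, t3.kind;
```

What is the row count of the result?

4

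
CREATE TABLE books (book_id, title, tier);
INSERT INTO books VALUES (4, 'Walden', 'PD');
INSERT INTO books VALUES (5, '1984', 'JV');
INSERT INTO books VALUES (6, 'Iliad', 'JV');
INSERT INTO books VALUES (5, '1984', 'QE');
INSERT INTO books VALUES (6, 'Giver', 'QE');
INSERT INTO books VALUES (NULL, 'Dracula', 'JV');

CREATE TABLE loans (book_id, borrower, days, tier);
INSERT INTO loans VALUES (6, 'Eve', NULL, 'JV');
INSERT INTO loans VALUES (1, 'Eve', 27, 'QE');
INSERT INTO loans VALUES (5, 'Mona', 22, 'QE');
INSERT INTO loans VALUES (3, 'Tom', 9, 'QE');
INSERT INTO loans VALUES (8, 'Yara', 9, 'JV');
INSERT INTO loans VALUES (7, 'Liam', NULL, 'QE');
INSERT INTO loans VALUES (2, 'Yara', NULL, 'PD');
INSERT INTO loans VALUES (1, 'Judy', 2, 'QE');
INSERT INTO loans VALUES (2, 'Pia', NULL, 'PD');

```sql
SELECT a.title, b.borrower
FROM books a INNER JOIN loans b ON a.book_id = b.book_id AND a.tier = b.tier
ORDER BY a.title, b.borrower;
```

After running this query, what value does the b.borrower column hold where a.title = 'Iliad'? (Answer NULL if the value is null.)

Eve

INNER JOIN keeps only pairs where the ON condition holds.
Matching on a.book_id = b.book_id AND a.tier = b.tier. A NULL in a compared column never satisfies the condition.
- a (book_id=4, tier=PD) has no partner → excluded.
- a (book_id=5, tier=JV) has no partner → excluded.
- a (book_id=6, tier=JV) pairs with 1 row(s) of b.
- a (book_id=5, tier=QE) pairs with 1 row(s) of b.
- a (book_id=6, tier=QE) has no partner → excluded.
- a (book_id=NULL, tier=JV) has no partner → excluded.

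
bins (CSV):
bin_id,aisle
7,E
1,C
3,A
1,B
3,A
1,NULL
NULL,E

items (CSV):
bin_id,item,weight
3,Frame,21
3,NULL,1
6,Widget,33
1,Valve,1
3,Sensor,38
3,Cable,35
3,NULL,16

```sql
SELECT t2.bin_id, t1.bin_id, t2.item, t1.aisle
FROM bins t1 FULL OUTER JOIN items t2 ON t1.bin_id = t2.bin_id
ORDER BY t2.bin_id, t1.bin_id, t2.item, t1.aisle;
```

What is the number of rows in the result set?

16

FULL OUTER JOIN keeps every row from both sides; unmatched rows get NULL for the other side's columns.
Matching on t1.bin_id = t2.bin_id. A NULL in a compared column never satisfies the condition.
- t1 (bin_id=7) has no partner → padded with NULL.
- t1 (bin_id=1) pairs with 1 row(s) of t2.
- t1 (bin_id=3) pairs with 5 row(s) of t2.
- t1 (bin_id=1) pairs with 1 row(s) of t2.
- t1 (bin_id=3) pairs with 5 row(s) of t2.
- t1 (bin_id=1) pairs with 1 row(s) of t2.
- t1 (bin_id=NULL) has no partner → padded with NULL.
- 1 t2 row(s) had no t1 match → kept, t1 columns NULL.
Total: 13 matched + 3 padded = 16 rows.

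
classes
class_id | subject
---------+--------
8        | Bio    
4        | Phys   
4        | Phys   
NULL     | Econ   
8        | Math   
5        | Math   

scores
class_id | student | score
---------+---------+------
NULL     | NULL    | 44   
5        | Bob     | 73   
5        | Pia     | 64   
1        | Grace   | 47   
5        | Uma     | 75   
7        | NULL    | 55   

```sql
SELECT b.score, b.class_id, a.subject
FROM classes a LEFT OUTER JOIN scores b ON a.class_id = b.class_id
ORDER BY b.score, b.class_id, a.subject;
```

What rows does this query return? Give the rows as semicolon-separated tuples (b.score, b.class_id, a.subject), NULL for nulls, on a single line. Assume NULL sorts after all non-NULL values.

(64, 5, Math); (73, 5, Math); (75, 5, Math); (NULL, NULL, Bio); (NULL, NULL, Econ); (NULL, NULL, Math); (NULL, NULL, Phys); (NULL, NULL, Phys)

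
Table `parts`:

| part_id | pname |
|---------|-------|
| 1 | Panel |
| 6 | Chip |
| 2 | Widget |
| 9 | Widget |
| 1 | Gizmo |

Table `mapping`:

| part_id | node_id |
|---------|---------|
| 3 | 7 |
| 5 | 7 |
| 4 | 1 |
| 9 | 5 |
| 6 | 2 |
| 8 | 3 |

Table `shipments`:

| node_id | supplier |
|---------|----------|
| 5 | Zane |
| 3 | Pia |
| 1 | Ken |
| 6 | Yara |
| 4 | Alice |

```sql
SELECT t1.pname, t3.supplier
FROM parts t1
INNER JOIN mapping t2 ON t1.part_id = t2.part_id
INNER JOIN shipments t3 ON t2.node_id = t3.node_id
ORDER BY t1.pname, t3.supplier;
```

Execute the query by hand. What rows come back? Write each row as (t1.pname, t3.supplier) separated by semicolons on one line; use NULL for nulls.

(Widget, Zane)

Joins associate left-to-right: parts INNER JOIN mapping on part_id gives 2 intermediate row(s).
Then INNER JOIN `shipments t3` on node_id: keep only rows whose t2.node_id appears in t3.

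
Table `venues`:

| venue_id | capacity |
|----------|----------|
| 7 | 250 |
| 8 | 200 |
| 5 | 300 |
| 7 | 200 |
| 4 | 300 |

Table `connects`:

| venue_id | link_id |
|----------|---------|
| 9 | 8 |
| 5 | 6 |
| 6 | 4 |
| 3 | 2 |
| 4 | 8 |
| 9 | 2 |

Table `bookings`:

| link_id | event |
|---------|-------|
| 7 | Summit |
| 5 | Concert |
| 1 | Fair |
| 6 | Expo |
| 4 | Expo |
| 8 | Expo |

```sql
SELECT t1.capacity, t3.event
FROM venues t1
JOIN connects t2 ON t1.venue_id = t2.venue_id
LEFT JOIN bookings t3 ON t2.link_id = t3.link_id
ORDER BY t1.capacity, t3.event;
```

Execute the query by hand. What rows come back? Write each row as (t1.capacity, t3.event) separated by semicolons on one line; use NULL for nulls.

Joins associate left-to-right: venues INNER JOIN connects on venue_id gives 2 intermediate row(s).
Then LEFT JOIN `bookings t3` on link_id: each of those 2 rows is kept; rows whose t2.link_id has no match in t3 get NULL for t3's columns.

(300, Expo); (300, Expo)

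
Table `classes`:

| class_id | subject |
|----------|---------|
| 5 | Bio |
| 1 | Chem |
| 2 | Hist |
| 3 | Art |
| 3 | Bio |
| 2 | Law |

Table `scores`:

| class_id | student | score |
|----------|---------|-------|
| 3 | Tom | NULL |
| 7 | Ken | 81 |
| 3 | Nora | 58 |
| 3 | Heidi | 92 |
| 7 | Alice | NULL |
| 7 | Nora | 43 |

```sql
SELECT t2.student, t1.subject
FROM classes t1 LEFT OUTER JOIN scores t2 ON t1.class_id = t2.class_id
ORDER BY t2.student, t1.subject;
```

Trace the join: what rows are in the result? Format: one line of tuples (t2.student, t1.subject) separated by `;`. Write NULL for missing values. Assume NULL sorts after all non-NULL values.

(Heidi, Art); (Heidi, Bio); (Nora, Art); (Nora, Bio); (Tom, Art); (Tom, Bio); (NULL, Bio); (NULL, Chem); (NULL, Hist); (NULL, Law)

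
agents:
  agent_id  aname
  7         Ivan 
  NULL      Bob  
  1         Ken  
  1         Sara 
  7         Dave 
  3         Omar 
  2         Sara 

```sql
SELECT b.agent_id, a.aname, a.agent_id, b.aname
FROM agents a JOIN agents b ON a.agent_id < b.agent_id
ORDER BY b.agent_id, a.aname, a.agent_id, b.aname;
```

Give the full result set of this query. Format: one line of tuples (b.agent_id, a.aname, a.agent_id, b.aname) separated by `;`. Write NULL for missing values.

INNER JOIN keeps only pairs where the ON condition holds.
Matching on a.agent_id < b.agent_id. A NULL in a compared column never satisfies the condition.
Matched pairs: 13.

(2, Ken, 1, Sara); (2, Sara, 1, Sara); (3, Ken, 1, Omar); (3, Sara, 1, Omar); (3, Sara, 2, Omar); (7, Ken, 1, Dave); (7, Ken, 1, Ivan); (7, Omar, 3, Dave); (7, Omar, 3, Ivan); (7, Sara, 1, Dave); (7, Sara, 1, Ivan); (7, Sara, 2, Dave); (7, Sara, 2, Ivan)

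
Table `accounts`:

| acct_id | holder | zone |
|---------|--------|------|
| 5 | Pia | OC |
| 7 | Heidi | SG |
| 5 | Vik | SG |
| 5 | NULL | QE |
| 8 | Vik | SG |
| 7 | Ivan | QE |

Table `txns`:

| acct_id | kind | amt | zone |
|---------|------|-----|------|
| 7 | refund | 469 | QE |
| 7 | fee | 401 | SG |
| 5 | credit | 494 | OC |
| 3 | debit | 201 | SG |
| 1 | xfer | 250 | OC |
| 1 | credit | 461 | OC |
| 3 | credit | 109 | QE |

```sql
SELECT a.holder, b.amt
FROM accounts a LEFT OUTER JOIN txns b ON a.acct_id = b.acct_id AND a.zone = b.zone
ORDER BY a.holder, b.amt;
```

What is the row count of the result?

LEFT JOIN keeps every row from `accounts`; unmatched rows get NULL for `txns`'s columns.
Matching on a.acct_id = b.acct_id AND a.zone = b.zone.
- a (acct_id=5, zone=OC) pairs with 1 row(s) of b.
- a (acct_id=7, zone=SG) pairs with 1 row(s) of b.
- a (acct_id=5, zone=SG) has no partner → padded with NULL.
- a (acct_id=5, zone=QE) has no partner → padded with NULL.
- a (acct_id=8, zone=SG) has no partner → padded with NULL.
- a (acct_id=7, zone=QE) pairs with 1 row(s) of b.
Total: 3 matched + 3 padded = 6 rows.

6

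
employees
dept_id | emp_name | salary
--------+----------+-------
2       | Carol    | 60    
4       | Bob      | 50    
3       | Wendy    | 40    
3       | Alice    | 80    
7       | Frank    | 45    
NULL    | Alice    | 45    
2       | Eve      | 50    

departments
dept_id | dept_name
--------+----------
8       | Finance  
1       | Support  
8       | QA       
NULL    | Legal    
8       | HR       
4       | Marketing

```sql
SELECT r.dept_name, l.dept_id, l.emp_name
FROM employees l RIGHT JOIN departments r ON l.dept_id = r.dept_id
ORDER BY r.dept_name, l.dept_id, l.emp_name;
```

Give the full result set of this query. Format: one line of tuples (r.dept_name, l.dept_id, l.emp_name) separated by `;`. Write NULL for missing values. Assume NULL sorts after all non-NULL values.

RIGHT JOIN keeps every row from `departments`; unmatched rows get NULL for `employees`'s columns.
Matching on l.dept_id = r.dept_id. A NULL in a compared column never satisfies the condition.
Matched pairs: 1; unmatched r rows kept: 5.

(Finance, NULL, NULL); (HR, NULL, NULL); (Legal, NULL, NULL); (Marketing, 4, Bob); (QA, NULL, NULL); (Support, NULL, NULL)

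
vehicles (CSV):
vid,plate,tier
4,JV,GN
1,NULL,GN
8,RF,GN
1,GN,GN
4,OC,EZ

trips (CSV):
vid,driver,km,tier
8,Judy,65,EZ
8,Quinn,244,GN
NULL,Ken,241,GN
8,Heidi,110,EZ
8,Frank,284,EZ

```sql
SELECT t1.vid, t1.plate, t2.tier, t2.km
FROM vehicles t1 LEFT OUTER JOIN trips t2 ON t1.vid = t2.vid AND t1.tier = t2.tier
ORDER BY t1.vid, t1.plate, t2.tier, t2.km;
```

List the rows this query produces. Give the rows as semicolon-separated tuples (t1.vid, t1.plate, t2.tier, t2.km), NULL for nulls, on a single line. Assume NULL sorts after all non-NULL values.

(1, GN, NULL, NULL); (1, NULL, NULL, NULL); (4, JV, NULL, NULL); (4, OC, NULL, NULL); (8, RF, GN, 244)

LEFT JOIN keeps every row from `vehicles`; unmatched rows get NULL for `trips`'s columns.
Matching on t1.vid = t2.vid AND t1.tier = t2.tier. A NULL in a compared column never satisfies the condition.
Matched pairs: 1; unmatched t1 rows kept: 4.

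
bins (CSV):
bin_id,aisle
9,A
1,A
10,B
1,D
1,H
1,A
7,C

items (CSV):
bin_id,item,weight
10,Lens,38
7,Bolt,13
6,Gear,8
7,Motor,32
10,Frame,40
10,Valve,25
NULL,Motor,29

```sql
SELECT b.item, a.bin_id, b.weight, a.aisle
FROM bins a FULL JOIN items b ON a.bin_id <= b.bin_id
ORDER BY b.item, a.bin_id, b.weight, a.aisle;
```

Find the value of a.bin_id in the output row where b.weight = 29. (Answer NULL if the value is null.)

NULL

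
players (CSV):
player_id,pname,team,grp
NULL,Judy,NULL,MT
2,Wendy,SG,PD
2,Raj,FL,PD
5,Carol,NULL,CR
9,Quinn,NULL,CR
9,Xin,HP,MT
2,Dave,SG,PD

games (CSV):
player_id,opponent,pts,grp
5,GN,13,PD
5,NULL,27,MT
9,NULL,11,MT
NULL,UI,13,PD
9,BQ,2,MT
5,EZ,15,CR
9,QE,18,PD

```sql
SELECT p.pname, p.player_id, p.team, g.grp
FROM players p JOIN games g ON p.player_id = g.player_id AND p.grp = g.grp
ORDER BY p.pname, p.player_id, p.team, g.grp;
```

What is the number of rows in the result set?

3

INNER JOIN keeps only pairs where the ON condition holds.
Matching on p.player_id = g.player_id AND p.grp = g.grp. A NULL in a compared column never satisfies the condition.
- p row (player_id=NULL, grp=MT): no match → dropped.
- p row (player_id=2, grp=PD): no match → dropped.
- p row (player_id=2, grp=PD): no match → dropped.
- p row (player_id=5, grp=CR): matches 1 g row(s) → 1 output row(s).
- p row (player_id=9, grp=CR): no match → dropped.
- p row (player_id=9, grp=MT): matches 2 g row(s) → 2 output row(s).
- p row (player_id=2, grp=PD): no match → dropped.
Total: 3 rows.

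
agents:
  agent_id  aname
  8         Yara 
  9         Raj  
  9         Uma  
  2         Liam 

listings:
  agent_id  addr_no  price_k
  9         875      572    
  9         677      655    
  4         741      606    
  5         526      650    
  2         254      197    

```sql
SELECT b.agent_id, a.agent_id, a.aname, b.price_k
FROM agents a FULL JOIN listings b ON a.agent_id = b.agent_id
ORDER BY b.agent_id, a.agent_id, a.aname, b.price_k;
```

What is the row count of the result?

8

FULL OUTER JOIN keeps every row from both sides; unmatched rows get NULL for the other side's columns.
Matching on a.agent_id = b.agent_id.
- a (agent_id=8) has no partner → padded with NULL.
- a (agent_id=9) pairs with 2 row(s) of b.
- a (agent_id=9) pairs with 2 row(s) of b.
- a (agent_id=2) pairs with 1 row(s) of b.
- plus 2 unmatched b row(s), each kept with NULL a columns.
Total: 5 matched + 3 padded = 8 rows.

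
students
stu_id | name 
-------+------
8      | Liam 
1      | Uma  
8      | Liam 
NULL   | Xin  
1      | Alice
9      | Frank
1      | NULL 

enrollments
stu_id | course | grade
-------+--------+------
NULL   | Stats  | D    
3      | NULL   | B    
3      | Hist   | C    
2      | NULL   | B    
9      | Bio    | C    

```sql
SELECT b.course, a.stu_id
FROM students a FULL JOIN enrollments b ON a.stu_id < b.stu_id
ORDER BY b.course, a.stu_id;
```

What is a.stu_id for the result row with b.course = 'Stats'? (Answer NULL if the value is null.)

NULL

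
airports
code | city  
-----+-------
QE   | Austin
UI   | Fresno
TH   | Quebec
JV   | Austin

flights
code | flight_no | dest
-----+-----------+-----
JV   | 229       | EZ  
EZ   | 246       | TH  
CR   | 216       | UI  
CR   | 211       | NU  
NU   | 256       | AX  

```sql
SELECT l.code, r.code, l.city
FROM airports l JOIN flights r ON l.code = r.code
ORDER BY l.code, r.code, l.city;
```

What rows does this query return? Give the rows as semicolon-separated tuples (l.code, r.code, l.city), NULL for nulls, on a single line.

(JV, JV, Austin)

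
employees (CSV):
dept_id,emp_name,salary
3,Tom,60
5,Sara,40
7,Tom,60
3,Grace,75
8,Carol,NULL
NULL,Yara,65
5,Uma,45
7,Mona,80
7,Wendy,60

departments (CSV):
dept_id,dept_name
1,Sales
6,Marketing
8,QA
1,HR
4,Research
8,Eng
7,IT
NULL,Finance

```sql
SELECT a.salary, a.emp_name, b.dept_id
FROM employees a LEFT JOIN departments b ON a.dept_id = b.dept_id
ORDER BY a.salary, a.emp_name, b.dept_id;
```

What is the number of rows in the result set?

10

LEFT JOIN keeps every row from `employees`; unmatched rows get NULL for `departments`'s columns.
Matching on a.dept_id = b.dept_id. A NULL in a compared column never satisfies the condition.
Matched pairs: 5; unmatched a rows kept: 5.
Total: 5 matched + 5 padded = 10 rows.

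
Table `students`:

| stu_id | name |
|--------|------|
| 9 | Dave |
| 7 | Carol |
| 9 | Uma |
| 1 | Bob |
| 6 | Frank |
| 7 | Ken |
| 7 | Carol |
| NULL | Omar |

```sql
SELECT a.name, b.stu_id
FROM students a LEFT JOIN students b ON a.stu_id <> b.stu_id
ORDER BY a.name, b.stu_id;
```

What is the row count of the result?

LEFT JOIN keeps every row from `students a`; unmatched rows get NULL for `students b`'s columns.
Matching on a.stu_id <> b.stu_id. A NULL in a compared column never satisfies the condition.
Matched pairs: 34; unmatched a rows kept: 1.
Total: 34 matched + 1 padded = 35 rows.

35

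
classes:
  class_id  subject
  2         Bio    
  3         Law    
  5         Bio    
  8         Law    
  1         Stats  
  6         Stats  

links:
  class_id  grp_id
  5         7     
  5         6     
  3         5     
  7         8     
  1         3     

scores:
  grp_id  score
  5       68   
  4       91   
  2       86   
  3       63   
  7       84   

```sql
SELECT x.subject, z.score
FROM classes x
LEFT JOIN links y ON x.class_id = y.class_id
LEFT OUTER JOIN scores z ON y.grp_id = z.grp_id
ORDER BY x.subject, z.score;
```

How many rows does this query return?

7

Step 1 — x LEFT JOIN y on class_id → 7 row(s).
Then LEFT JOIN `scores z` on grp_id: each of those 7 rows is kept; rows whose y.grp_id has no match in z get NULL for z's columns.
Result: 7 row(s).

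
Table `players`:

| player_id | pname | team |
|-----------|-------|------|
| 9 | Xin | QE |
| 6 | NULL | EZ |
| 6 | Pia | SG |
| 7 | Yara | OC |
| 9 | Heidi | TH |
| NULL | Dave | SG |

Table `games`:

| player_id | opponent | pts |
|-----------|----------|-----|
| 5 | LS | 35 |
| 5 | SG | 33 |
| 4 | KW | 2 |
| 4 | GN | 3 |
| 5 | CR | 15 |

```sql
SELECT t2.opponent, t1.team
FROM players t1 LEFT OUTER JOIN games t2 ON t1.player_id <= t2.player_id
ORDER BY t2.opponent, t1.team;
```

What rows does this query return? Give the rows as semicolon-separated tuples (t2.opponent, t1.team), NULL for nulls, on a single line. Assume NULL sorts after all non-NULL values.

(NULL, EZ); (NULL, OC); (NULL, QE); (NULL, SG); (NULL, SG); (NULL, TH)

LEFT JOIN keeps every row from `players`; unmatched rows get NULL for `games`'s columns.
Matching on t1.player_id <= t2.player_id. A NULL in a compared column never satisfies the condition.
- player_id=9: no t2 row matches, row kept with t2 columns NULL.
- player_id=6: no t2 row matches, row kept with t2 columns NULL.
- player_id=6: no t2 row matches, row kept with t2 columns NULL.
- player_id=7: no t2 row matches, row kept with t2 columns NULL.
- player_id=9: no t2 row matches, row kept with t2 columns NULL.
- player_id=NULL: no t2 row matches, row kept with t2 columns NULL.
After projecting and ordering:
t2.opponent | t1.team
NULL | EZ
NULL | OC
NULL | QE
NULL | SG
NULL | SG
NULL | TH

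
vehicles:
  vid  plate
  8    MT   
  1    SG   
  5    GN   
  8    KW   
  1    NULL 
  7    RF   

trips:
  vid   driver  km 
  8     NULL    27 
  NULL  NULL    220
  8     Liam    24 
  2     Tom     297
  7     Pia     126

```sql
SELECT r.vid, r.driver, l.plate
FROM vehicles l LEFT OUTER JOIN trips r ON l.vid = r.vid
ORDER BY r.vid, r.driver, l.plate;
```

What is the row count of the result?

8

LEFT JOIN keeps every row from `vehicles`; unmatched rows get NULL for `trips`'s columns.
Matching on l.vid = r.vid. A NULL in a compared column never satisfies the condition.
Matched pairs: 5; unmatched l rows kept: 3.
Total: 5 matched + 3 padded = 8 rows.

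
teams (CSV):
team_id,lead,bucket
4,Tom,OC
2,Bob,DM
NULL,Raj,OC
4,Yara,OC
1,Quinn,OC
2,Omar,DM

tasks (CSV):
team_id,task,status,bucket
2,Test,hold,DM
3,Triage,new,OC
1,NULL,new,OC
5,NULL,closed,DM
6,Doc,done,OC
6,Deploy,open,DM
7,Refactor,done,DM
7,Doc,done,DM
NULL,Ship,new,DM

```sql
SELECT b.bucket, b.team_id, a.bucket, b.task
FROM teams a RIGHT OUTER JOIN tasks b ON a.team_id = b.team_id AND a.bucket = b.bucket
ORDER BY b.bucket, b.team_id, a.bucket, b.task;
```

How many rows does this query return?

10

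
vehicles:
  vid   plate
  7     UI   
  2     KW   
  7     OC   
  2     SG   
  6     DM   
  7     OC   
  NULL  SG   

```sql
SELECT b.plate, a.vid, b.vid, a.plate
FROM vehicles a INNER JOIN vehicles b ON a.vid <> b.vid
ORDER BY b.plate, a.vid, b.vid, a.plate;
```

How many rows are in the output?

INNER JOIN keeps only pairs where the ON condition holds.
Matching on a.vid <> b.vid. A NULL in a compared column never satisfies the condition.
- vid=7: 3 matching b row(s), so 3 row(s) emitted.
- vid=2: 4 matching b row(s), so 4 row(s) emitted.
- vid=7: 3 matching b row(s), so 3 row(s) emitted.
- vid=2: 4 matching b row(s), so 4 row(s) emitted.
- vid=6: 5 matching b row(s), so 5 row(s) emitted.
- vid=7: 3 matching b row(s), so 3 row(s) emitted.
- vid=NULL: no matching b row, dropped.
Total: 22 rows.

22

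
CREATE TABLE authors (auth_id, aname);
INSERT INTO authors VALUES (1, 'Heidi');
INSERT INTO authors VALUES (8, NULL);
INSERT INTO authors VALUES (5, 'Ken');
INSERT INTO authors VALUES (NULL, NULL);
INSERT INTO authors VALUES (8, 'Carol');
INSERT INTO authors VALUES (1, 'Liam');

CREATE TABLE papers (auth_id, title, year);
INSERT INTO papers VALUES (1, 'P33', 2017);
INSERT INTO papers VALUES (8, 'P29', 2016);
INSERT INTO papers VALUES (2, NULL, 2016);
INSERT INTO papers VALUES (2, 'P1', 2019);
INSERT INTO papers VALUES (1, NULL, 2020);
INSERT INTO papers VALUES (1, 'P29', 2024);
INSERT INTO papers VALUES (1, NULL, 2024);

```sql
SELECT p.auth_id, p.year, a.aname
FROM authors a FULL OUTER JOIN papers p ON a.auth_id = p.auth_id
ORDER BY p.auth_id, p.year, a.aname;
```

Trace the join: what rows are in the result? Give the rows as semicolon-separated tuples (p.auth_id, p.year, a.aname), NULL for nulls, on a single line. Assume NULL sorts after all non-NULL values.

FULL OUTER JOIN keeps every row from both sides; unmatched rows get NULL for the other side's columns.
Matching on a.auth_id = p.auth_id. A NULL in a compared column never satisfies the condition.
Matched pairs: 10; unmatched a rows kept: 2; unmatched p rows kept: 2.

(1, 2017, Heidi); (1, 2017, Liam); (1, 2020, Heidi); (1, 2020, Liam); (1, 2024, Heidi); (1, 2024, Heidi); (1, 2024, Liam); (1, 2024, Liam); (2, 2016, NULL); (2, 2019, NULL); (8, 2016, Carol); (8, 2016, NULL); (NULL, NULL, Ken); (NULL, NULL, NULL)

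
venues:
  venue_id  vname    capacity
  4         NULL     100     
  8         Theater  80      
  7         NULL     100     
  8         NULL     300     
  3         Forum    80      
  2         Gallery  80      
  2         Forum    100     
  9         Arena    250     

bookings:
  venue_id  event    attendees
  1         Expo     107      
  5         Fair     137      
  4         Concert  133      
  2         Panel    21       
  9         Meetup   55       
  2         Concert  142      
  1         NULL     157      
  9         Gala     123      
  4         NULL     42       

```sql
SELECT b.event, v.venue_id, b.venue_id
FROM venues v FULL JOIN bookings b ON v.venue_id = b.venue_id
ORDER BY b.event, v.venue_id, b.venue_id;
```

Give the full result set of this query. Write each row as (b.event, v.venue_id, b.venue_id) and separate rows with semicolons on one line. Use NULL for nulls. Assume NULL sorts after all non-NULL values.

(Concert, 2, 2); (Concert, 2, 2); (Concert, 4, 4); (Expo, NULL, 1); (Fair, NULL, 5); (Gala, 9, 9); (Meetup, 9, 9); (Panel, 2, 2); (Panel, 2, 2); (NULL, 3, NULL); (NULL, 4, 4); (NULL, 7, NULL); (NULL, 8, NULL); (NULL, 8, NULL); (NULL, NULL, 1)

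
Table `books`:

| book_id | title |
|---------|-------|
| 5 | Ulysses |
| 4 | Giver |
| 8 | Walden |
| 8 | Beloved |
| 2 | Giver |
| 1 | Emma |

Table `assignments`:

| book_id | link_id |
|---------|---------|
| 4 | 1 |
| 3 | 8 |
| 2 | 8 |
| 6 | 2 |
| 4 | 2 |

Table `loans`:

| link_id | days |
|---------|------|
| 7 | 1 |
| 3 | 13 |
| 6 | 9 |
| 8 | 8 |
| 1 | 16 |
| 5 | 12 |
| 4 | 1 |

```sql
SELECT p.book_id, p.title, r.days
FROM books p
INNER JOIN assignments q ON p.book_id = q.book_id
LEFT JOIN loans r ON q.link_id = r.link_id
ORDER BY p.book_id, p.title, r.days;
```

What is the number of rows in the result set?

3

Evaluate left to right. First `books p INNER JOIN assignments q` on book_id: 3 row(s).
Then LEFT JOIN `loans r` on link_id: each of those 3 rows is kept; rows whose q.link_id has no match in r get NULL for r's columns.
Result: 3 row(s).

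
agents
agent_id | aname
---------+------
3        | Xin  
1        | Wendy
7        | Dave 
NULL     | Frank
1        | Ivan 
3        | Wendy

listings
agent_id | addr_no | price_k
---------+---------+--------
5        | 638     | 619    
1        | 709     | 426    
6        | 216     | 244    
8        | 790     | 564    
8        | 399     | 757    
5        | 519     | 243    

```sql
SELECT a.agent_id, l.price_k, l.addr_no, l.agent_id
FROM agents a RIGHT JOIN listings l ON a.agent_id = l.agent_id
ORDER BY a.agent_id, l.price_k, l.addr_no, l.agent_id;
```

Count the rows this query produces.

7

RIGHT JOIN keeps every row from `listings`; unmatched rows get NULL for `agents`'s columns.
Matching on a.agent_id = l.agent_id. A NULL in a compared column never satisfies the condition.
- a (agent_id=3) has no partner in l.
- a (agent_id=1) pairs with 1 row(s) of l.
- a (agent_id=7) has no partner in l.
- a (agent_id=NULL) has no partner in l.
- a (agent_id=1) pairs with 1 row(s) of l.
- a (agent_id=3) has no partner in l.
- plus 5 unmatched l row(s), each kept with NULL a columns.
Total: 2 matched + 5 padded = 7 rows.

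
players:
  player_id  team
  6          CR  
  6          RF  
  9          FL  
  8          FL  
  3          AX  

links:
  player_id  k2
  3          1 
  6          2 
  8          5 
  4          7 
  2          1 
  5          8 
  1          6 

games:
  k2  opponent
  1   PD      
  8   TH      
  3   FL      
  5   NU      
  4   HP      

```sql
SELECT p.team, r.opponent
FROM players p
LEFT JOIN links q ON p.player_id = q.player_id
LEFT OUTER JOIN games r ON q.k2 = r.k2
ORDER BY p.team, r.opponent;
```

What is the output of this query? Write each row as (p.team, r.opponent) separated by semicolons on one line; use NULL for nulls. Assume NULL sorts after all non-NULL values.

(AX, PD); (CR, NULL); (FL, NU); (FL, NULL); (RF, NULL)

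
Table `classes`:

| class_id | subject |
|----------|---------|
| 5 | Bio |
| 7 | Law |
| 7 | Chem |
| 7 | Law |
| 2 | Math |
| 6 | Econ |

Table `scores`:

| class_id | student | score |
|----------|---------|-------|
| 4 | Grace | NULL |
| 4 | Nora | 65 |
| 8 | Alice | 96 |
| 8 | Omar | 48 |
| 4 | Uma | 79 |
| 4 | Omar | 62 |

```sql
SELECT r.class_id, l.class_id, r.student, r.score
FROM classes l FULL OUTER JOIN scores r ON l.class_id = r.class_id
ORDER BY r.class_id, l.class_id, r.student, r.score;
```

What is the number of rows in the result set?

12

FULL OUTER JOIN keeps every row from both sides; unmatched rows get NULL for the other side's columns.
Matching on l.class_id = r.class_id.
Matched pairs: 0; unmatched l rows kept: 6; unmatched r rows kept: 6.
Total: 0 matched + 12 padded = 12 rows.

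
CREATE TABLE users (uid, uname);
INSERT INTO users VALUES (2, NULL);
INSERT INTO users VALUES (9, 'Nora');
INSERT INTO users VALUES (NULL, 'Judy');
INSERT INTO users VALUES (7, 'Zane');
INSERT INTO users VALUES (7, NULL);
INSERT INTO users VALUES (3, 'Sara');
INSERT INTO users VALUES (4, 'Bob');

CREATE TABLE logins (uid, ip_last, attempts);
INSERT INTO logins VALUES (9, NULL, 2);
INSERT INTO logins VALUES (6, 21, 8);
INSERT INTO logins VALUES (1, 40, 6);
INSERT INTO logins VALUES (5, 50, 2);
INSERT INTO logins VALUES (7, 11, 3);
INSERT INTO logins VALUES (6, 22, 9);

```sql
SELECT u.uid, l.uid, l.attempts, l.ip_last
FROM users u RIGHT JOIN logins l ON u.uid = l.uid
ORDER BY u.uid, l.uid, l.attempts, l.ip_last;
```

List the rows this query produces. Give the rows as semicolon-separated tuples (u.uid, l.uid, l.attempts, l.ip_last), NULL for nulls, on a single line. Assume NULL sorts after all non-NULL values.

(7, 7, 3, 11); (7, 7, 3, 11); (9, 9, 2, NULL); (NULL, 1, 6, 40); (NULL, 5, 2, 50); (NULL, 6, 8, 21); (NULL, 6, 9, 22)

RIGHT JOIN keeps every row from `logins`; unmatched rows get NULL for `users`'s columns.
Matching on u.uid = l.uid. A NULL in a compared column never satisfies the condition.
Matched pairs: 3; unmatched l rows kept: 4.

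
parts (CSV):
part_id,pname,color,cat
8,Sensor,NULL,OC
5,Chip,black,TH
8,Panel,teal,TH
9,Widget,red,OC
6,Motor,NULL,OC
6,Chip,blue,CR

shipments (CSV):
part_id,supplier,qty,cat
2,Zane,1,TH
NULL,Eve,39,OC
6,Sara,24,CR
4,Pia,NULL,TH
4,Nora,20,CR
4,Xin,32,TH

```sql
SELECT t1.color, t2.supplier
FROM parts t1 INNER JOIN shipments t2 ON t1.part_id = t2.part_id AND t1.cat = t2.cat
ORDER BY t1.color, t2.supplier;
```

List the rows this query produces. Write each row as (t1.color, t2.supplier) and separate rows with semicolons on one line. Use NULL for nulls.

(blue, Sara)

INNER JOIN keeps only pairs where the ON condition holds.
Matching on t1.part_id = t2.part_id AND t1.cat = t2.cat. A NULL in a compared column never satisfies the condition.
Matched pairs: 1.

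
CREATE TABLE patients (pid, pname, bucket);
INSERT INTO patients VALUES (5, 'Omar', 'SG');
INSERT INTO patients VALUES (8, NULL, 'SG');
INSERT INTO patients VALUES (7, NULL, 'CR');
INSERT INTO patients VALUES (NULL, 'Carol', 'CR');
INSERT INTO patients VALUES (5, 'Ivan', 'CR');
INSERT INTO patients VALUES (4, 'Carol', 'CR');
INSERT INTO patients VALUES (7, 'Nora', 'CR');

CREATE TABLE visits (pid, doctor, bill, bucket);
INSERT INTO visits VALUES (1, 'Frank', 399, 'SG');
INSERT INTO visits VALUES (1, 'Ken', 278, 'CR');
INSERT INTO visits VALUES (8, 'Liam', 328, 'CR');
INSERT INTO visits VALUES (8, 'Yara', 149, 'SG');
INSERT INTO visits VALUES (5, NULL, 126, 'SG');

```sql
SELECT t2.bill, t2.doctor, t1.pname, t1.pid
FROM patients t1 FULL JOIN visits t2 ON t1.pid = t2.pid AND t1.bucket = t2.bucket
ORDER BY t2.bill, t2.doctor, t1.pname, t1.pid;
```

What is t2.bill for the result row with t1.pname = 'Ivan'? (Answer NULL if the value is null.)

FULL OUTER JOIN keeps every row from both sides; unmatched rows get NULL for the other side's columns.
Matching on t1.pid = t2.pid AND t1.bucket = t2.bucket. A NULL in a compared column never satisfies the condition.
Matched pairs: 2; unmatched t1 rows kept: 5; unmatched t2 rows kept: 3.

NULL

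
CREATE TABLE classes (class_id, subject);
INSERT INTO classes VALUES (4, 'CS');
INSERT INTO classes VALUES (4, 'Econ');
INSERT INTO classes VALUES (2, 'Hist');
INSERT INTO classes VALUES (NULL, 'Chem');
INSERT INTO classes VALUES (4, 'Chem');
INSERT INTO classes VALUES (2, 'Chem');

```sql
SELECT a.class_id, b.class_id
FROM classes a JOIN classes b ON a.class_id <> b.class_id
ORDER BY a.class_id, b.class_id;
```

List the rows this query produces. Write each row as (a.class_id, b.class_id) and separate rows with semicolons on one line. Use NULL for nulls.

(2, 4); (2, 4); (2, 4); (2, 4); (2, 4); (2, 4); (4, 2); (4, 2); (4, 2); (4, 2); (4, 2); (4, 2)

INNER JOIN keeps only pairs where the ON condition holds.
Matching on a.class_id <> b.class_id. A NULL in a compared column never satisfies the condition.
- a[0] class_id=4 → 2 match(es) in b → 2 row(s).
- a[1] class_id=4 → 2 match(es) in b → 2 row(s).
- a[2] class_id=2 → 3 match(es) in b → 3 row(s).
- a[3] class_id=NULL → no match; dropped.
- a[4] class_id=4 → 2 match(es) in b → 2 row(s).
- a[5] class_id=2 → 3 match(es) in b → 3 row(s).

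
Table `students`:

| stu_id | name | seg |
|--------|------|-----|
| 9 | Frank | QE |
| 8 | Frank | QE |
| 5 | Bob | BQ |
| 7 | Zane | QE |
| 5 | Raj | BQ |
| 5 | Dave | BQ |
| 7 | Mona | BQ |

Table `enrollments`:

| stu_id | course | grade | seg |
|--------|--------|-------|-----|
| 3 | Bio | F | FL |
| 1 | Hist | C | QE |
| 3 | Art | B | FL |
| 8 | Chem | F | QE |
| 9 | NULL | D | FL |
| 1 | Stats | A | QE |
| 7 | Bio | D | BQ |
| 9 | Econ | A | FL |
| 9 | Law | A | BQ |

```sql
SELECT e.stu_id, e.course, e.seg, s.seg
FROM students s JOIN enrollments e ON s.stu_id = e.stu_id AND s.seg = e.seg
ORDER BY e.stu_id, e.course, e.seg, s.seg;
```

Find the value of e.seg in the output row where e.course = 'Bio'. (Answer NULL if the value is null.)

BQ

INNER JOIN keeps only pairs where the ON condition holds.
Matching on s.stu_id = e.stu_id AND s.seg = e.seg.
Matched pairs: 2.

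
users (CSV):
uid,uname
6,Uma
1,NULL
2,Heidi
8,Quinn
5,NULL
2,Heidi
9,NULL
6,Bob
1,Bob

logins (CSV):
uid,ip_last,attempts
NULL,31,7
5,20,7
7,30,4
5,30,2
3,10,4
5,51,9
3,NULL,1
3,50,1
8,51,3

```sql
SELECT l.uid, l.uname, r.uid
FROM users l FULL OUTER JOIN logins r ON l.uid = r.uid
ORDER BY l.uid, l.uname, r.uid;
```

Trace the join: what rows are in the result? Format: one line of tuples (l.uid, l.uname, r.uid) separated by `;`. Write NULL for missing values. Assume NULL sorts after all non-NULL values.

FULL OUTER JOIN keeps every row from both sides; unmatched rows get NULL for the other side's columns.
Matching on l.uid = r.uid. A NULL in a compared column never satisfies the condition.
- l row (uid=6): no match → kept, r columns NULL.
- l row (uid=1): no match → kept, r columns NULL.
- l row (uid=2): no match → kept, r columns NULL.
- l row (uid=8): matches 1 r row(s) → 1 output row(s).
- l row (uid=5): matches 3 r row(s) → 3 output row(s).
- l row (uid=2): no match → kept, r columns NULL.
- l row (uid=9): no match → kept, r columns NULL.
- l row (uid=6): no match → kept, r columns NULL.
- l row (uid=1): no match → kept, r columns NULL.
- 5 r row(s) had no l match → kept, l columns NULL.

(1, Bob, NULL); (1, NULL, NULL); (2, Heidi, NULL); (2, Heidi, NULL); (5, NULL, 5); (5, NULL, 5); (5, NULL, 5); (6, Bob, NULL); (6, Uma, NULL); (8, Quinn, 8); (9, NULL, NULL); (NULL, NULL, 3); (NULL, NULL, 3); (NULL, NULL, 3); (NULL, NULL, 7); (NULL, NULL, NULL)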